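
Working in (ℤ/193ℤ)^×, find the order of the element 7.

The order of 7 must divide φ(193) = 193 − 1 = 192 = 2^6 · 3.
Divisors of 192: 1, 2, 3, 4, 6, 8, 12, 16, 24, 32, 48, 64, 96, 192.
Compute 7^d (mod 193) for the divisors d until we hit 1:
7^1 ≡ 7 (mod 193)
7^2 ≡ 49 (mod 193)
7^3 ≡ 150 (mod 193)
7^4 ≡ 85 (mod 193)
7^6 ≡ 112 (mod 193)
7^8 ≡ 84 (mod 193)
7^12 ≡ 192 (mod 193)
7^16 ≡ 108 (mod 193)
7^24 ≡ 1 (mod 193) ✓
Hence ord(7) = 24.

24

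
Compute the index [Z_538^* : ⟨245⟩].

2

By Lagrange's theorem, ord_538(245) divides φ(538) = φ(2)·φ(269) = 1·268 = 268 = 2^2 · 67.
Divisors of 268: 1, 2, 4, 67, 134, 268.
Compute 245^d (mod 538) for the divisors d until we hit 1:
245^1 ≡ 245 (mod 538)
245^2 ≡ 307 (mod 538)
245^4 ≡ 99 (mod 538)
245^67 ≡ 537 (mod 538)
245^134 ≡ 1 (mod 538) ✓
So ord_538(245) = 134, hence |⟨245⟩| = 134.
The index is φ(538) / ord(245) = 268 / 134 = 2.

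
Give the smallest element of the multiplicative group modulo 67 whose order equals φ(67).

φ(67) = 67 − 1 = 66 = 2 · 3 · 11.
g is a primitive root iff g^(66/q) ≢ 1 (mod 67) for each prime q ∈ {2, 3, 11}.
g = 2: 2^33 ≡ 66; 2^22 ≡ 37; 2^6 ≡ 64 — none is 1, so 2 is a primitive root.
So 2 is the smallest generator of (Z/67Z)^×.

2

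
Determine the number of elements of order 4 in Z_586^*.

2

φ(586) = φ(2)·φ(293) = 1·292 = 292 = 2^2 · 73.
(Z/586Z)^× is cyclic (|G| = 292); a cyclic group of order m has exactly φ(d) elements of each order d | m, and none otherwise.
4 = 2^2 divides 292, and φ(4) = 2.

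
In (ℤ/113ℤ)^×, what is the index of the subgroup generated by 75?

1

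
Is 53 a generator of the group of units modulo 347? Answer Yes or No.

No

φ(347) = 347 − 1 = 346 = 2 · 173.
53 is a primitive root mod 347 iff 53^(φ(347)/q) ≢ 1 for every prime q | φ(347), i.e. q ∈ {2, 173}.
53^173 ≡ 1 (mod 347)  [q = 2: ≡ 1 ✗]
53^2 ≡ 33 (mod 347)  [q = 173: ≢ 1 ✓]
Since 53^173 ≡ 1, the order of 53 divides 173 < 346, so 53 is not a primitive root.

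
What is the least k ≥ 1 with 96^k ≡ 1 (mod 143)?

The order of 96 must divide φ(143) = φ(11·13) = (11−1)·(13−1) = 10·12 = 120 = 2^3 · 3 · 5.
Divisors of 120: 1, 2, 3, 4, 5, 6, 8, 10, 12, 15, 20, 24, 30, 40, 60, 120.
Evaluate successive powers at the divisors of 120:
96^1 ≡ 96 (mod 143)
96^2 ≡ 64 (mod 143)
96^3 ≡ 138 (mod 143)
96^4 ≡ 92 (mod 143)
96^5 ≡ 109 (mod 143)
96^6 ≡ 25 (mod 143)
96^8 ≡ 27 (mod 143)
96^10 ≡ 12 (mod 143)
96^12 ≡ 53 (mod 143)
96^15 ≡ 21 (mod 143)
96^20 ≡ 1 (mod 143) ✓
Hence ord(96) = 20.

20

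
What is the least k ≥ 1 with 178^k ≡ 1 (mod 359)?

358

By Lagrange's theorem, ord_359(178) divides φ(359) = 359 − 1 = 358 = 2 · 179.
Divisors of 358: 1, 2, 179, 358.
Check 178^d mod 359 for each divisor in increasing order:
178^1 ≡ 178
178^2 ≡ 92
178^179 ≡ 358
178^358 ≡ 1
Hence ord(178) = 358.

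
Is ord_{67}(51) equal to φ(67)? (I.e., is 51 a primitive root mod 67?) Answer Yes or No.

Yes

φ(67) = 67 − 1 = 66 = 2 · 3 · 11.
It suffices to check that the order of 51 is not a proper divisor of 66: compute 51^(66/q) for q ∈ {2, 3, 11}.
51^33 ≡ 66 (mod 67)  [q = 2: ≢ 1 ✓]
51^22 ≡ 37 (mod 67)  [q = 3: ≢ 1 ✓]
51^6 ≡ 14 (mod 67)  [q = 11: ≢ 1 ✓]
All checks pass, so 51 has order 66 and is a primitive root modulo 67.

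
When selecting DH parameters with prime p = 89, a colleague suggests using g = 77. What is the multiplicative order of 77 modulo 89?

8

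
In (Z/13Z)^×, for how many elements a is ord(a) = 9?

φ(13) = 13 − 1 = 12 = 2^2 · 3.
In a cyclic group of order 12, there are φ(d) elements of order d for each divisor d of 12, and zero for non-divisors.
Since 9 ∤ 12, the count is 0.

0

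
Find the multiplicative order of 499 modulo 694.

173

Since 499 ∈ (Z/694Z)^×, its order divides φ(694) = φ(2)·φ(347) = 1·346 = 346 = 2 · 173.
Divisors of 346: 1, 2, 173, 346.
Compute 499^d (mod 694) for the divisors d until we hit 1:
499^1 ≡ 499 (mod 694)
499^2 ≡ 549 (mod 694)
499^173 ≡ 1 (mod 694) ✓
The smallest such exponent is 173, so the order of 499 is 173.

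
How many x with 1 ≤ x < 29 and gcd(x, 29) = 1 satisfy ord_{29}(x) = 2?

φ(29) = 29 − 1 = 28 = 2^2 · 7.
(Z/29Z)^× is cyclic (|G| = 28); a cyclic group of order m has exactly φ(d) elements of each order d | m, and none otherwise.
2 | 28, and φ(2) = 2 − 1 = 1.

1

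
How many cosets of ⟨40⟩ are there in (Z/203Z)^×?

2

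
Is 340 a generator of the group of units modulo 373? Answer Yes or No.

No

φ(373) = 373 − 1 = 372 = 2^2 · 3 · 31.
340 is a primitive root mod 373 iff 340^(φ(373)/q) ≢ 1 for every prime q | φ(373), i.e. q ∈ {2, 3, 31}.
340^186 ≡ 372 (mod 373)  [q = 2: ≢ 1 ✓]
340^124 ≡ 1 (mod 373)  [q = 3: ≡ 1 ✗]
340^12 ≡ 221 (mod 373)  [q = 31: ≢ 1 ✓]
The check at q = 3 fails, so 340 generates a proper subgroup.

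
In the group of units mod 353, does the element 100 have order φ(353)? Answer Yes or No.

φ(353) = 353 − 1 = 352 = 2^5 · 11.
Test 100^(352/q) mod 353 for each prime factor q of 352:
100^176 ≡ 1 (mod 353)  [q = 2: ≡ 1 ✗]
100^32 ≡ 1 (mod 353)  [q = 11: ≡ 1 ✗]
100^176 ≡ 1 shows ord(100) | 176, strictly less than φ(353); not a primitive root.

No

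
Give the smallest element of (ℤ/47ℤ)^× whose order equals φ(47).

5

φ(47) = 47 − 1 = 46 = 2 · 23.
Test candidates g = 2, 3, … against the prime factors q ∈ {2, 23} of φ(47): g is a generator iff g^(46/q) ≢ 1 for every such q.
g = 2: 2^23 ≡ 1 — hits 1, so not a primitive root.
g = 3: 3^23 ≡ 1 — hits 1, so not a primitive root.
g = 4: 4^23 ≡ 1 — hits 1, so not a primitive root.
g = 5: 5^23 ≡ 46; 5^2 ≡ 25 — none is 1, so 5 is a primitive root.
Hence the least primitive root of 47 is 5.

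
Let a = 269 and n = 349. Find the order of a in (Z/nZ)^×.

29

The order of 269 must divide φ(349) = 349 − 1 = 348 = 2^2 · 3 · 29.
Divisors of 348: 1, 2, 3, 4, 6, 12, 29, 58, 87, 116, 174, 348.
Evaluate successive powers at the divisors of 348:
269^1 ≡ 269 (mod 349)
269^2 ≡ 118 (mod 349)
269^3 ≡ 332 (mod 349)
269^4 ≡ 313 (mod 349)
269^6 ≡ 289 (mod 349)
269^12 ≡ 110 (mod 349)
269^29 ≡ 1 (mod 349) ✓
So ord_349(269) = 29.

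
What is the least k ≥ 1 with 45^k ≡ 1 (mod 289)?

ord(45) | φ(289) = φ(17^2) = 17·(17−1) = 272 = 2^4 · 17.
Divisors of 272: 1, 2, 4, 8, 16, 17, 34, 68, 136, 272.
Evaluate successive powers at the divisors of 272:
45^1 ≡ 45
45^2 ≡ 2
45^4 ≡ 4
45^8 ≡ 16
45^16 ≡ 256
45^17 ≡ 249
45^34 ≡ 155
45^68 ≡ 38
45^136 ≡ 288
45^272 ≡ 1
Therefore the multiplicative order of 45 modulo 289 is 272.

272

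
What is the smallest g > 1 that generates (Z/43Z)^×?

3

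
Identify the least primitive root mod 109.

φ(109) = 109 − 1 = 108 = 2^2 · 3^3.
Test candidates g = 2, 3, … against the prime factors q ∈ {2, 3} of φ(109): g is a generator iff g^(108/q) ≢ 1 for every such q.
g = 2: 2^54 ≡ 108; 2^36 ≡ 1 — hits 1, so not a primitive root.
g = 3: 3^54 ≡ 1 — hits 1, so not a primitive root.
g = 4: 4^54 ≡ 1 — hits 1, so not a primitive root.
g = 5: 5^54 ≡ 1 — hits 1, so not a primitive root.
g = 6: 6^54 ≡ 108; 6^36 ≡ 63 — none is 1, so 6 is a primitive root.
The smallest primitive root modulo 109 is 6.

6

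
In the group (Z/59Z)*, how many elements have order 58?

28

φ(59) = 59 − 1 = 58 = 2 · 29.
(Z/59Z)^× is cyclic (|G| = 58); a cyclic group of order m has exactly φ(d) elements of each order d | m, and none otherwise.
58 = 2 · 29 divides 58, and φ(58) = 28.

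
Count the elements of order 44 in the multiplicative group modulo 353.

20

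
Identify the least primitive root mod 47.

5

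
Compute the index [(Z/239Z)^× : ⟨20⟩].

2

Since 20 ∈ (Z/239Z)^×, its order divides φ(239) = 239 − 1 = 238 = 2 · 7 · 17.
Divisors of 238: 1, 2, 7, 14, 17, 34, 119, 238.
Compute 20^d (mod 239) for the divisors d until we hit 1:
20^1 ≡ 20
20^2 ≡ 161
20^7 ≡ 128
20^14 ≡ 132
20^17 ≡ 98
20^34 ≡ 44
20^119 ≡ 1
So ord_239(20) = 119, hence |⟨20⟩| = 119.
The index is φ(239) / ord(20) = 238 / 119 = 2.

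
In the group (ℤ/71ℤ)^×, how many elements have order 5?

4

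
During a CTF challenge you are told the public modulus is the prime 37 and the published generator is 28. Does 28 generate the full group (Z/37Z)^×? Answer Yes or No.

No

φ(37) = 37 − 1 = 36 = 2^2 · 3^2.
An element g generates (Z/37Z)^× iff g^(36/q) ≢ 1 (mod 37) for each prime q ∈ {2, 3}.
28^18 ≡ 1 (mod 37)  [q = 2: ≡ 1 ✗]
28^12 ≡ 26 (mod 37)  [q = 3: ≢ 1 ✓]
The check at q = 2 fails, so 28 generates a proper subgroup.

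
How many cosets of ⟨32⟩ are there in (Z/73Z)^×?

Since 32 ∈ (Z/73Z)^×, its order divides φ(73) = 73 − 1 = 72 = 2^3 · 3^2.
Divisors of 72: 1, 2, 3, 4, 6, 8, 9, 12, 18, 24, 36, 72.
Compute 32^d (mod 73) for the divisors d until we hit 1:
32^1 ≡ 32
32^2 ≡ 2
32^3 ≡ 64
32^4 ≡ 4
32^6 ≡ 8
32^8 ≡ 16
32^9 ≡ 1
So ord_73(32) = 9, hence |⟨32⟩| = 9.
[(Z/73Z)^× : ⟨32⟩] = 72/9 = 8.

8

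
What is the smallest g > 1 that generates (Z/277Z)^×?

5

φ(277) = 277 − 1 = 276 = 2^2 · 3 · 23.
Test candidates g = 2, 3, … against the prime factors q ∈ {2, 3, 23} of φ(277): g is a generator iff g^(276/q) ≢ 1 for every such q.
g = 2: 2^138 ≡ 276; 2^92 ≡ 1 — hits 1, so not a primitive root.
g = 3: 3^138 ≡ 1 — hits 1, so not a primitive root.
g = 4: 4^138 ≡ 1 — hits 1, so not a primitive root.
g = 5: 5^138 ≡ 276; 5^92 ≡ 116; 5^12 ≡ 27 — none is 1, so 5 is a primitive root.
So 5 is the smallest generator of (Z/277Z)^×.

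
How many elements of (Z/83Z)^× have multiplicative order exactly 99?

φ(83) = 83 − 1 = 82 = 2 · 41.
In a cyclic group of order 82, there are φ(d) elements of order d for each divisor d of 82, and zero for non-divisors.
Since 99 ∤ 82, the count is 0.

0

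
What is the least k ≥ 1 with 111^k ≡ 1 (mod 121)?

Since 111 ∈ (Z/121Z)^×, its order divides φ(121) = φ(11^2) = 11·(11−1) = 110 = 2 · 5 · 11.
Divisors of 110: 1, 2, 5, 10, 11, 22, 55, 110.
Test each divisor d:
111^1 ≡ 111 (mod 121)
111^2 ≡ 100 (mod 121)
111^5 ≡ 67 (mod 121)
111^10 ≡ 12 (mod 121)
111^11 ≡ 1 (mod 121) ✓
So ord_121(111) = 11.

11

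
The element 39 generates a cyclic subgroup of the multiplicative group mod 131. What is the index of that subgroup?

The order of 39 must divide φ(131) = 131 − 1 = 130 = 2 · 5 · 13.
Divisors of 130: 1, 2, 5, 10, 13, 26, 65, 130.
Test each divisor d:
39^1 ≡ 39 (mod 131)
39^2 ≡ 80 (mod 131)
39^5 ≡ 45 (mod 131)
39^10 ≡ 60 (mod 131)
39^13 ≡ 1 (mod 131) ✓
The order of 39 is 13, so the subgroup it generates has 13 elements.
The index is φ(131) / ord(39) = 130 / 13 = 10.

10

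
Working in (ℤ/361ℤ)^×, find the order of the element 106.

57

The order of 106 must divide φ(361) = φ(19^2) = 19·(19−1) = 342 = 2 · 3^2 · 19.
Divisors of 342: 1, 2, 3, 6, 9, 18, 19, 38, 57, 114, 171, 342.
Compute 106^d (mod 361) for the divisors d until we hit 1:
106^1 ≡ 106 (mod 361)
106^2 ≡ 45 (mod 361)
106^3 ≡ 77 (mod 361)
106^6 ≡ 153 (mod 361)
106^9 ≡ 229 (mod 361)
106^18 ≡ 96 (mod 361)
106^19 ≡ 68 (mod 361)
106^38 ≡ 292 (mod 361)
106^57 ≡ 1 (mod 361) ✓
The smallest such exponent is 57, so the order of 106 is 57.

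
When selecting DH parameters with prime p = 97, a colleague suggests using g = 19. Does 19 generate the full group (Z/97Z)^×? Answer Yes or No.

No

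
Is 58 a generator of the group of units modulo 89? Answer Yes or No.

Yes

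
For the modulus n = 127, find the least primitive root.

3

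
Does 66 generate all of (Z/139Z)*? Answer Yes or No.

No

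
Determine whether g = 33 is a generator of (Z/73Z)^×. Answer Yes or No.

φ(73) = 73 − 1 = 72 = 2^3 · 3^2.
It suffices to check that the order of 33 is not a proper divisor of 72: compute 33^(72/q) for q ∈ {2, 3}.
33^36 ≡ 72 (mod 73)  [q = 2: ≢ 1 ✓]
33^24 ≡ 8 (mod 73)  [q = 3: ≢ 1 ✓]
Every test exponent gives a nontrivial residue, hence 33 generates the full group.

Yes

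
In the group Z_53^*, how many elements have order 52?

24

φ(53) = 53 − 1 = 52 = 2^2 · 13.
(Z/53Z)^× is cyclic (|G| = 52); a cyclic group of order m has exactly φ(d) elements of each order d | m, and none otherwise.
52 = 2^2 · 13 divides 52, and φ(52) = 24.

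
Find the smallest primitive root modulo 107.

2

φ(107) = 107 − 1 = 106 = 2 · 53.
g is a primitive root iff g^(106/q) ≢ 1 (mod 107) for each prime q ∈ {2, 53}.
g = 2: 2^53 ≡ 106; 2^2 ≡ 4 — none is 1, so 2 is a primitive root.
The smallest primitive root modulo 107 is 2.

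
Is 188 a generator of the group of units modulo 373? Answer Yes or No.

No

φ(373) = 373 − 1 = 372 = 2^2 · 3 · 31.
Test 188^(372/q) mod 373 for each prime factor q of 372:
188^186 ≡ 372 (mod 373)  [q = 2: ≢ 1 ✓]
188^124 ≡ 1 (mod 373)  [q = 3: ≡ 1 ✗]
188^12 ≡ 12 (mod 373)  [q = 31: ≢ 1 ✓]
The check at q = 3 fails, so 188 generates a proper subgroup.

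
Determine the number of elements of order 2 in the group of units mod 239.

φ(239) = 239 − 1 = 238 = 2 · 7 · 17.
(Z/239Z)^× is cyclic (|G| = 238); a cyclic group of order m has exactly φ(d) elements of each order d | m, and none otherwise.
2 | 238, and φ(2) = 2 − 1 = 1.

1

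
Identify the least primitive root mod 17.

φ(17) = 17 − 1 = 16 = 2^4.
Test candidates g = 2, 3, … against the prime factors q ∈ {2} of φ(17): g is a generator iff g^(16/q) ≢ 1 for every such q.
g = 2: 2^8 ≡ 1 — hits 1, so not a primitive root.
g = 3: 3^8 ≡ 16 — none is 1, so 3 is a primitive root.
The smallest primitive root modulo 17 is 3.

3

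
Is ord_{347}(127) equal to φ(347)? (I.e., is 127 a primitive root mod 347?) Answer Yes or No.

φ(347) = 347 − 1 = 346 = 2 · 173.
127 is a primitive root mod 347 iff 127^(φ(347)/q) ≢ 1 for every prime q | φ(347), i.e. q ∈ {2, 173}.
127^173 ≡ 1 (mod 347)  [q = 2: ≡ 1 ✗]
127^2 ≡ 167 (mod 347)  [q = 173: ≢ 1 ✓]
The check at q = 2 fails, so 127 generates a proper subgroup.

No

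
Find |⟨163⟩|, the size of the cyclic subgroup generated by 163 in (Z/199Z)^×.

198

Since 163 ∈ (Z/199Z)^×, its order divides φ(199) = 199 − 1 = 198 = 2 · 3^2 · 11.
Divisors of 198: 1, 2, 3, 6, 9, 11, 18, 22, 33, 66, 99, 198.
Test each divisor d:
163^1 ≡ 163
163^2 ≡ 102
163^3 ≡ 109
163^6 ≡ 140
163^9 ≡ 136
163^11 ≡ 141
163^18 ≡ 188
163^22 ≡ 180
163^33 ≡ 107
163^66 ≡ 106
163^99 ≡ 198
163^198 ≡ 1
Hence ord(163) = 198.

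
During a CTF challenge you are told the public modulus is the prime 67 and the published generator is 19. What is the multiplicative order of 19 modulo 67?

ord(19) | φ(67) = 67 − 1 = 66 = 2 · 3 · 11.
Divisors of 66: 1, 2, 3, 6, 11, 22, 33, 66.
Evaluate successive powers at the divisors of 66:
19^1 ≡ 19
19^2 ≡ 26
19^3 ≡ 25
19^6 ≡ 22
19^11 ≡ 29
19^22 ≡ 37
19^33 ≡ 1
The smallest such exponent is 33, so the order of 19 is 33.

33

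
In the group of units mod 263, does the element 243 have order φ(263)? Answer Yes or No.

φ(263) = 263 − 1 = 262 = 2 · 131.
243 is a primitive root mod 263 iff 243^(φ(263)/q) ≢ 1 for every prime q | φ(263), i.e. q ∈ {2, 131}.
243^131 ≡ 1 (mod 263)  [q = 2: ≡ 1 ✗]
243^2 ≡ 137 (mod 263)  [q = 131: ≢ 1 ✓]
243^131 ≡ 1 shows ord(243) | 131, strictly less than φ(263); not a primitive root.

No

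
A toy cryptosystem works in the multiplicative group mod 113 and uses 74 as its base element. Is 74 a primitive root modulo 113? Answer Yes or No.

φ(113) = 113 − 1 = 112 = 2^4 · 7.
It suffices to check that the order of 74 is not a proper divisor of 112: compute 74^(112/q) for q ∈ {2, 7}.
74^56 ≡ 112 (mod 113)  [q = 2: ≢ 1 ✓]
74^16 ≡ 28 (mod 113)  [q = 7: ≢ 1 ✓]
All checks pass, so 74 has order 112 and is a primitive root modulo 113.

Yes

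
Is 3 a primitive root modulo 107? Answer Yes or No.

φ(107) = 107 − 1 = 106 = 2 · 53.
Test 3^(106/q) mod 107 for each prime factor q of 106:
3^53 ≡ 1 (mod 107)  [q = 2: ≡ 1 ✗]
3^2 ≡ 9 (mod 107)  [q = 53: ≢ 1 ✓]
3^53 ≡ 1 shows ord(3) | 53, strictly less than φ(107); not a primitive root.

No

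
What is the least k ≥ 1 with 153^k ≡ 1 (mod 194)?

96

By Lagrange's theorem, ord_194(153) divides φ(194) = φ(2)·φ(97) = 1·96 = 96 = 2^5 · 3.
Divisors of 96: 1, 2, 3, 4, 6, 8, 12, 16, 24, 32, 48, 96.
Compute 153^d (mod 194) for the divisors d until we hit 1:
153^1 ≡ 153
153^2 ≡ 129
153^3 ≡ 143
153^4 ≡ 151
153^6 ≡ 79
153^8 ≡ 103
153^12 ≡ 33
153^16 ≡ 133
153^24 ≡ 119
153^32 ≡ 35
153^48 ≡ 193
153^96 ≡ 1
So ord_194(153) = 96.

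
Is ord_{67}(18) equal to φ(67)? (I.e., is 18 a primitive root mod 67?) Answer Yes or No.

Yes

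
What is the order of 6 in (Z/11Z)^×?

10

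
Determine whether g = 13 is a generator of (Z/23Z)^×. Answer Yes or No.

φ(23) = 23 − 1 = 22 = 2 · 11.
An element g generates (Z/23Z)^× iff g^(22/q) ≢ 1 (mod 23) for each prime q ∈ {2, 11}.
13^11 ≡ 1 (mod 23)  [q = 2: ≡ 1 ✗]
13^2 ≡ 8 (mod 23)  [q = 11: ≢ 1 ✓]
Since 13^11 ≡ 1, the order of 13 divides 11 < 22, so 13 is not a primitive root.

No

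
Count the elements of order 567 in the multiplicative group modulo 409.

φ(409) = 409 − 1 = 408 = 2^3 · 3 · 17.
(Z/409Z)^× is cyclic (|G| = 408); a cyclic group of order m has exactly φ(d) elements of each order d | m, and none otherwise.
Here 408 is not a multiple of 567, so there are no elements of order 567.

0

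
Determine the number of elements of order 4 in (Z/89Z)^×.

φ(89) = 89 − 1 = 88 = 2^3 · 11.
In a cyclic group of order 88, there are φ(d) elements of order d for each divisor d of 88, and zero for non-divisors.
4 = 2^2 divides 88, and φ(4) = 2.

2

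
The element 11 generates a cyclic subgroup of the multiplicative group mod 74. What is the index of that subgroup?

6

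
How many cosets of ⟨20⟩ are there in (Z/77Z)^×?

6

Since 20 ∈ (Z/77Z)^×, its order divides φ(77) = φ(7·11) = (7−1)·(11−1) = 6·10 = 60 = 2^2 · 3 · 5.
Divisors of 60: 1, 2, 3, 4, 5, 6, 10, 12, 15, 20, 30, 60.
Evaluate successive powers at the divisors of 60:
20^1 ≡ 20 (mod 77)
20^2 ≡ 15 (mod 77)
20^3 ≡ 69 (mod 77)
20^4 ≡ 71 (mod 77)
20^5 ≡ 34 (mod 77)
20^6 ≡ 64 (mod 77)
20^10 ≡ 1 (mod 77) ✓
Thus |⟨20⟩| = ord(20) = 10.
[(Z/77Z)^× : ⟨20⟩] = 60/10 = 6.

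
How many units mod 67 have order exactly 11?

10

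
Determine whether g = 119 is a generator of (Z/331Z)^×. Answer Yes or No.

No

φ(331) = 331 − 1 = 330 = 2 · 3 · 5 · 11.
119 is a primitive root mod 331 iff 119^(φ(331)/q) ≢ 1 for every prime q | φ(331), i.e. q ∈ {2, 3, 5, 11}.
119^165 ≡ 330 (mod 331)  [q = 2: ≢ 1 ✓]
119^110 ≡ 299 (mod 331)  [q = 3: ≢ 1 ✓]
119^66 ≡ 1 (mod 331)  [q = 5: ≡ 1 ✗]
119^30 ≡ 270 (mod 331)  [q = 11: ≢ 1 ✓]
The check at q = 5 fails, so 119 generates a proper subgroup.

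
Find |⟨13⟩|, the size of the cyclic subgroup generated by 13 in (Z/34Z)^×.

The order of 13 must divide φ(34) = φ(2)·φ(17) = 1·16 = 16 = 2^4.
Divisors of 16: 1, 2, 4, 8, 16.
Compute 13^d (mod 34) for the divisors d until we hit 1:
13^1 ≡ 13 (mod 34)
13^2 ≡ 33 (mod 34)
13^4 ≡ 1 (mod 34) ✓
Therefore the multiplicative order of 13 modulo 34 is 4.

4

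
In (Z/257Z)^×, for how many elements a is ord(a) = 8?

φ(257) = 257 − 1 = 256 = 2^8.
In a cyclic group of order 256, there are φ(d) elements of order d for each divisor d of 256, and zero for non-divisors.
8 = 2^3 divides 256, and φ(8) = 4.

4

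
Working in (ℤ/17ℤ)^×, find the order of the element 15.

The order of 15 must divide φ(17) = 17 − 1 = 16 = 2^4.
Divisors of 16: 1, 2, 4, 8, 16.
Test each divisor d:
15^1 ≡ 15 (mod 17)
15^2 ≡ 4 (mod 17)
15^4 ≡ 16 (mod 17)
15^8 ≡ 1 (mod 17) ✓
The smallest such exponent is 8, so the order of 15 is 8.

8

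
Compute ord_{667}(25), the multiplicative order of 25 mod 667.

77

Since 25 ∈ (Z/667Z)^×, its order divides φ(667) = φ(23·29) = (23−1)·(29−1) = 22·28 = 616 = 2^3 · 7 · 11.
Divisors of 616: 1, 2, 4, 7, 8, 11, 14, 22, 28, 44, 56, 77, 88, 154, 308, 616.
Check 25^d mod 667 for each divisor in increasing order:
25^1 ≡ 25
25^2 ≡ 625
25^4 ≡ 430
25^7 ≡ 59
25^8 ≡ 141
25^11 ≡ 24
25^14 ≡ 146
25^22 ≡ 576
25^28 ≡ 639
25^44 ≡ 277
25^56 ≡ 117
25^77 ≡ 1
So ord_667(25) = 77.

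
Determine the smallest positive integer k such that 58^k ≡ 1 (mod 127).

126

ord(58) | φ(127) = 127 − 1 = 126 = 2 · 3^2 · 7.
Divisors of 126: 1, 2, 3, 6, 7, 9, 14, 18, 21, 42, 63, 126.
Compute 58^d (mod 127) for the divisors d until we hit 1:
58^1 ≡ 58 (mod 127)
58^2 ≡ 62 (mod 127)
58^3 ≡ 40 (mod 127)
58^6 ≡ 76 (mod 127)
58^7 ≡ 90 (mod 127)
58^9 ≡ 119 (mod 127)
58^14 ≡ 99 (mod 127)
58^18 ≡ 64 (mod 127)
58^21 ≡ 20 (mod 127)
58^42 ≡ 19 (mod 127)
58^63 ≡ 126 (mod 127)
58^126 ≡ 1 (mod 127) ✓
Therefore the multiplicative order of 58 modulo 127 is 126.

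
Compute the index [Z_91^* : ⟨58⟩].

6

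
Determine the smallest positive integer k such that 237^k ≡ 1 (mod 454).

113

Since 237 ∈ (Z/454Z)^×, its order divides φ(454) = φ(2)·φ(227) = 1·226 = 226 = 2 · 113.
Divisors of 226: 1, 2, 113, 226.
Test each divisor d:
237^1 ≡ 237
237^2 ≡ 327
237^113 ≡ 1
The smallest such exponent is 113, so the order of 237 is 113.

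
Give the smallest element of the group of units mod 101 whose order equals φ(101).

φ(101) = 101 − 1 = 100 = 2^2 · 5^2.
g is a primitive root iff g^(100/q) ≢ 1 (mod 101) for each prime q ∈ {2, 5}.
g = 2: 2^50 ≡ 100; 2^20 ≡ 95 — none is 1, so 2 is a primitive root.
So 2 is the smallest generator of (Z/101Z)^×.

2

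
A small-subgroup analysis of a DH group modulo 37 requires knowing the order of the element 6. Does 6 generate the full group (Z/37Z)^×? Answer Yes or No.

φ(37) = 37 − 1 = 36 = 2^2 · 3^2.
It suffices to check that the order of 6 is not a proper divisor of 36: compute 6^(36/q) for q ∈ {2, 3}.
6^18 ≡ 36 (mod 37)  [q = 2: ≢ 1 ✓]
6^12 ≡ 1 (mod 37)  [q = 3: ≡ 1 ✗]
6^12 ≡ 1 shows ord(6) | 12, strictly less than φ(37); not a primitive root.

No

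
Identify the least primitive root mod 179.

2

φ(179) = 179 − 1 = 178 = 2 · 89.
Test candidates g = 2, 3, … against the prime factors q ∈ {2, 89} of φ(179): g is a generator iff g^(178/q) ≢ 1 for every such q.
g = 2: 2^89 ≡ 178; 2^2 ≡ 4 — none is 1, so 2 is a primitive root.
So 2 is the smallest generator of (Z/179Z)^×.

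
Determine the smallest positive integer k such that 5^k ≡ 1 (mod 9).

6

Since 5 ∈ (Z/9Z)^×, its order divides φ(9) = φ(3^2) = 3·(3−1) = 6 = 2 · 3.
Divisors of 6: 1, 2, 3, 6.
Test each divisor d:
5^1 ≡ 5 (mod 9)
5^2 ≡ 7 (mod 9)
5^3 ≡ 8 (mod 9)
5^6 ≡ 1 (mod 9) ✓
Hence ord(5) = 6.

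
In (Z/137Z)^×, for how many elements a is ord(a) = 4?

φ(137) = 137 − 1 = 136 = 2^3 · 17.
In a cyclic group of order 136, there are φ(d) elements of order d for each divisor d of 136, and zero for non-divisors.
4 = 2^2 divides 136, and φ(4) = 2.

2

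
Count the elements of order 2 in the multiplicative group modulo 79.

φ(79) = 79 − 1 = 78 = 2 · 3 · 13.
(Z/79Z)^× is cyclic (|G| = 78); a cyclic group of order m has exactly φ(d) elements of each order d | m, and none otherwise.
2 | 78, and φ(2) = 2 − 1 = 1.

1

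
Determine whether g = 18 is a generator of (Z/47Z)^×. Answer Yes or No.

φ(47) = 47 − 1 = 46 = 2 · 23.
Test 18^(46/q) mod 47 for each prime factor q of 46:
18^23 ≡ 1 (mod 47)  [q = 2: ≡ 1 ✗]
18^2 ≡ 42 (mod 47)  [q = 23: ≢ 1 ✓]
The check at q = 2 fails, so 18 generates a proper subgroup.

No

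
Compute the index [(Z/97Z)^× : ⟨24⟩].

4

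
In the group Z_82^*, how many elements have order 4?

2

φ(82) = φ(2)·φ(41) = 1·40 = 40 = 2^3 · 5.
Since (Z/82Z)^× is cyclic of order 40, the number of elements of order d is φ(d) when d | 40 and 0 otherwise.
4 = 2^2 divides 40, and φ(4) = 2.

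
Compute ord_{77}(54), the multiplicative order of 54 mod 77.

6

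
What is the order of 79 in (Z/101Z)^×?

25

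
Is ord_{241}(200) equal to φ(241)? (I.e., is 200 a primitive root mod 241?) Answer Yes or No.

No

φ(241) = 241 − 1 = 240 = 2^4 · 3 · 5.
It suffices to check that the order of 200 is not a proper divisor of 240: compute 200^(240/q) for q ∈ {2, 3, 5}.
200^120 ≡ 1 (mod 241)  [q = 2: ≡ 1 ✗]
200^80 ≡ 1 (mod 241)  [q = 3: ≡ 1 ✗]
200^48 ≡ 91 (mod 241)  [q = 5: ≢ 1 ✓]
200^120 ≡ 1 shows ord(200) | 120, strictly less than φ(241); not a primitive root.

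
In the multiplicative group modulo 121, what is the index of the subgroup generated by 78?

10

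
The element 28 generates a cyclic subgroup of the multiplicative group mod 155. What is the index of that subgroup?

The order of 28 must divide φ(155) = φ(5·31) = (5−1)·(31−1) = 4·30 = 120 = 2^3 · 3 · 5.
Divisors of 120: 1, 2, 3, 4, 5, 6, 8, 10, 12, 15, 20, 24, 30, 40, 60, 120.
Compute 28^d (mod 155) for the divisors d until we hit 1:
28^1 ≡ 28 (mod 155)
28^2 ≡ 9 (mod 155)
28^3 ≡ 97 (mod 155)
28^4 ≡ 81 (mod 155)
28^5 ≡ 98 (mod 155)
28^6 ≡ 109 (mod 155)
28^8 ≡ 51 (mod 155)
28^10 ≡ 149 (mod 155)
28^12 ≡ 101 (mod 155)
28^15 ≡ 32 (mod 155)
28^20 ≡ 36 (mod 155)
28^24 ≡ 126 (mod 155)
28^30 ≡ 94 (mod 155)
28^40 ≡ 56 (mod 155)
28^60 ≡ 1 (mod 155) ✓
The order of 28 is 60, so the subgroup it generates has 60 elements.
[(Z/155Z)^× : ⟨28⟩] = 120/60 = 2.

2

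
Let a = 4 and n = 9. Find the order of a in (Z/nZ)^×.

3

The order of 4 must divide φ(9) = φ(3^2) = 3·(3−1) = 6 = 2 · 3.
Divisors of 6: 1, 2, 3, 6.
Evaluate successive powers at the divisors of 6:
4^1 ≡ 4
4^2 ≡ 7
4^3 ≡ 1
The smallest such exponent is 3, so the order of 4 is 3.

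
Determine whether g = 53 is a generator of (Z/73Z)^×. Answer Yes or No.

φ(73) = 73 − 1 = 72 = 2^3 · 3^2.
It suffices to check that the order of 53 is not a proper divisor of 72: compute 53^(72/q) for q ∈ {2, 3}.
53^36 ≡ 72 (mod 73)  [q = 2: ≢ 1 ✓]
53^24 ≡ 64 (mod 73)  [q = 3: ≢ 1 ✓]
All checks pass, so 53 has order 72 and is a primitive root modulo 73.

Yes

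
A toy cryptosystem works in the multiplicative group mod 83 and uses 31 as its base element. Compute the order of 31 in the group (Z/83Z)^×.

Since 31 ∈ (Z/83Z)^×, its order divides φ(83) = 83 − 1 = 82 = 2 · 41.
Divisors of 82: 1, 2, 41, 82.
Evaluate successive powers at the divisors of 82:
31^1 ≡ 31 (mod 83)
31^2 ≡ 48 (mod 83)
31^41 ≡ 1 (mod 83) ✓
Hence ord(31) = 41.

41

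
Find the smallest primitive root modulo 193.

φ(193) = 193 − 1 = 192 = 2^6 · 3.
Test candidates g = 2, 3, … against the prime factors q ∈ {2, 3} of φ(193): g is a generator iff g^(192/q) ≢ 1 for every such q.
g = 2: 2^96 ≡ 1 — hits 1, so not a primitive root.
g = 3: 3^96 ≡ 1 — hits 1, so not a primitive root.
g = 4: 4^96 ≡ 1 — hits 1, so not a primitive root.
g = 5: 5^96 ≡ 192; 5^64 ≡ 84 — none is 1, so 5 is a primitive root.
The smallest primitive root modulo 193 is 5.

5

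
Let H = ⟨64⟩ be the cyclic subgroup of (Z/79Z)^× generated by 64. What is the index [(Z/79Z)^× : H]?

ord(64) | φ(79) = 79 − 1 = 78 = 2 · 3 · 13.
Divisors of 78: 1, 2, 3, 6, 13, 26, 39, 78.
Check 64^d mod 79 for each divisor in increasing order:
64^1 ≡ 64
64^2 ≡ 67
64^3 ≡ 22
64^6 ≡ 10
64^13 ≡ 1
The order of 64 is 13, so the subgroup it generates has 13 elements.
Index = |(Z/79Z)^×| / |⟨64⟩| = 78 / 13 = 6.

6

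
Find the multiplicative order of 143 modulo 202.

100

ord(143) | φ(202) = φ(2)·φ(101) = 1·100 = 100 = 2^2 · 5^2.
Divisors of 100: 1, 2, 4, 5, 10, 20, 25, 50, 100.
Check 143^d mod 202 for each divisor in increasing order:
143^1 ≡ 143 (mod 202)
143^2 ≡ 47 (mod 202)
143^4 ≡ 189 (mod 202)
143^5 ≡ 161 (mod 202)
143^10 ≡ 65 (mod 202)
143^20 ≡ 185 (mod 202)
143^25 ≡ 91 (mod 202)
143^50 ≡ 201 (mod 202)
143^100 ≡ 1 (mod 202) ✓
Therefore the multiplicative order of 143 modulo 202 is 100.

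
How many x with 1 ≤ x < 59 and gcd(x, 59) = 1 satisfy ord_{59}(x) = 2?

1

φ(59) = 59 − 1 = 58 = 2 · 29.
Since (Z/59Z)^× is cyclic of order 58, the number of elements of order d is φ(d) when d | 58 and 0 otherwise.
2 | 58, and φ(2) = 2 − 1 = 1.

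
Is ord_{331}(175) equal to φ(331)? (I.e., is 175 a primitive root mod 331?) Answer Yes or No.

Yes

φ(331) = 331 − 1 = 330 = 2 · 3 · 5 · 11.
It suffices to check that the order of 175 is not a proper divisor of 330: compute 175^(330/q) for q ∈ {2, 3, 5, 11}.
175^165 ≡ 330 (mod 331)  [q = 2: ≢ 1 ✓]
175^110 ≡ 299 (mod 331)  [q = 3: ≢ 1 ✓]
175^66 ≡ 323 (mod 331)  [q = 5: ≢ 1 ✓]
175^30 ≡ 85 (mod 331)  [q = 11: ≢ 1 ✓]
All checks pass, so 175 has order 330 and is a primitive root modulo 331.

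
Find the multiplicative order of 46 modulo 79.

By Lagrange's theorem, ord_79(46) divides φ(79) = 79 − 1 = 78 = 2 · 3 · 13.
Divisors of 78: 1, 2, 3, 6, 13, 26, 39, 78.
Compute 46^d (mod 79) for the divisors d until we hit 1:
46^1 ≡ 46 (mod 79)
46^2 ≡ 62 (mod 79)
46^3 ≡ 8 (mod 79)
46^6 ≡ 64 (mod 79)
46^13 ≡ 1 (mod 79) ✓
The smallest such exponent is 13, so the order of 46 is 13.

13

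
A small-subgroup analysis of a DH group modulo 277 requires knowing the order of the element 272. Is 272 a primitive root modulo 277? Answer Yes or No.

Yes

φ(277) = 277 − 1 = 276 = 2^2 · 3 · 23.
An element g generates (Z/277Z)^× iff g^(276/q) ≢ 1 (mod 277) for each prime q ∈ {2, 3, 23}.
272^138 ≡ 276 (mod 277)  [q = 2: ≢ 1 ✓]
272^92 ≡ 116 (mod 277)  [q = 3: ≢ 1 ✓]
272^12 ≡ 27 (mod 277)  [q = 23: ≢ 1 ✓]
Every test exponent gives a nontrivial residue, hence 272 generates the full group.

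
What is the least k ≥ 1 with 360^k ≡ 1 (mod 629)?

48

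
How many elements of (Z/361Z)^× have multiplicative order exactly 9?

6

φ(361) = φ(19^2) = 19·(19−1) = 342 = 2 · 3^2 · 19.
Since (Z/361Z)^× is cyclic of order 342, the number of elements of order d is φ(d) when d | 342 and 0 otherwise.
9 = 3^2 divides 342, and φ(9) = 6.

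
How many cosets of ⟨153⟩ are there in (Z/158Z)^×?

The order of 153 must divide φ(158) = φ(2)·φ(79) = 1·78 = 78 = 2 · 3 · 13.
Divisors of 78: 1, 2, 3, 6, 13, 26, 39, 78.
Compute 153^d (mod 158) for the divisors d until we hit 1:
153^1 ≡ 153 (mod 158)
153^2 ≡ 25 (mod 158)
153^3 ≡ 33 (mod 158)
153^6 ≡ 141 (mod 158)
153^13 ≡ 135 (mod 158)
153^26 ≡ 55 (mod 158)
153^39 ≡ 157 (mod 158)
153^78 ≡ 1 (mod 158) ✓
So ord_158(153) = 78, hence |⟨153⟩| = 78.
The index is φ(158) / ord(153) = 78 / 78 = 1.

1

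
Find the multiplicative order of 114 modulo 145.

28

The order of 114 must divide φ(145) = φ(5·29) = (5−1)·(29−1) = 4·28 = 112 = 2^4 · 7.
Divisors of 112: 1, 2, 4, 7, 8, 14, 16, 28, 56, 112.
Test each divisor d:
114^1 ≡ 114
114^2 ≡ 91
114^4 ≡ 16
114^7 ≡ 104
114^8 ≡ 111
114^14 ≡ 86
114^16 ≡ 141
114^28 ≡ 1
The smallest such exponent is 28, so the order of 114 is 28.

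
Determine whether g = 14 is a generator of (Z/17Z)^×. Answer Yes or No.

Yes

φ(17) = 17 − 1 = 16 = 2^4.
An element g generates (Z/17Z)^× iff g^(16/q) ≢ 1 (mod 17) for each prime q ∈ {2}.
14^8 ≡ 16 (mod 17)  [q = 2: ≢ 1 ✓]
Every test exponent gives a nontrivial residue, hence 14 generates the full group.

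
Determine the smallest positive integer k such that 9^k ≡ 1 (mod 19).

By Lagrange's theorem, ord_19(9) divides φ(19) = 19 − 1 = 18 = 2 · 3^2.
Divisors of 18: 1, 2, 3, 6, 9, 18.
Evaluate successive powers at the divisors of 18:
9^1 ≡ 9 (mod 19)
9^2 ≡ 5 (mod 19)
9^3 ≡ 7 (mod 19)
9^6 ≡ 11 (mod 19)
9^9 ≡ 1 (mod 19) ✓
Hence ord(9) = 9.

9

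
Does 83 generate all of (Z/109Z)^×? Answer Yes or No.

No

φ(109) = 109 − 1 = 108 = 2^2 · 3^3.
Test 83^(108/q) mod 109 for each prime factor q of 108:
83^54 ≡ 1 (mod 109)  [q = 2: ≡ 1 ✗]
83^36 ≡ 63 (mod 109)  [q = 3: ≢ 1 ✓]
83^54 ≡ 1 shows ord(83) | 54, strictly less than φ(109); not a primitive root.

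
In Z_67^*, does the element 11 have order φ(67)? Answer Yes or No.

Yes

φ(67) = 67 − 1 = 66 = 2 · 3 · 11.
An element g generates (Z/67Z)^× iff g^(66/q) ≢ 1 (mod 67) for each prime q ∈ {2, 3, 11}.
11^33 ≡ 66 (mod 67)  [q = 2: ≢ 1 ✓]
11^22 ≡ 29 (mod 67)  [q = 3: ≢ 1 ✓]
11^6 ≡ 14 (mod 67)  [q = 11: ≢ 1 ✓]
None equal 1, so ord_67(11) = 66: 11 is a primitive root.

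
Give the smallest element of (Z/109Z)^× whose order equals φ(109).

6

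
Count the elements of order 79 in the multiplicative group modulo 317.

78

φ(317) = 317 − 1 = 316 = 2^2 · 79.
(Z/317Z)^× is cyclic (|G| = 316); a cyclic group of order m has exactly φ(d) elements of each order d | m, and none otherwise.
79 | 316, and φ(79) = 79 − 1 = 78.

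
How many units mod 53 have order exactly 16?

φ(53) = 53 − 1 = 52 = 2^2 · 13.
(Z/53Z)^× is cyclic (|G| = 52); a cyclic group of order m has exactly φ(d) elements of each order d | m, and none otherwise.
Here 52 is not a multiple of 16, so there are no elements of order 16.

0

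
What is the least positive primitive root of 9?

2

φ(9) = φ(3^2) = 3·(3−1) = 6 = 2 · 3.
g is a primitive root iff g^(6/q) ≢ 1 (mod 9) for each prime q ∈ {2, 3}.
g = 2: 2^3 ≡ 8; 2^2 ≡ 4 — none is 1, so 2 is a primitive root.
Hence the least primitive root of 9 is 2.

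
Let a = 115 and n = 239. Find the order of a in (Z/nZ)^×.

238

ord(115) | φ(239) = 239 − 1 = 238 = 2 · 7 · 17.
Divisors of 238: 1, 2, 7, 14, 17, 34, 119, 238.
Test each divisor d:
115^1 ≡ 115
115^2 ≡ 80
115^7 ≡ 199
115^14 ≡ 166
115^17 ≡ 229
115^34 ≡ 100
115^119 ≡ 238
115^238 ≡ 1
Hence ord(115) = 238.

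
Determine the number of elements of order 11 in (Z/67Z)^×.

φ(67) = 67 − 1 = 66 = 2 · 3 · 11.
(Z/67Z)^× is cyclic (|G| = 66); a cyclic group of order m has exactly φ(d) elements of each order d | m, and none otherwise.
11 | 66, and φ(11) = 11 − 1 = 10.

10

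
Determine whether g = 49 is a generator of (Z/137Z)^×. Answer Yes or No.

No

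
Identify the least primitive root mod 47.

5

φ(47) = 47 − 1 = 46 = 2 · 23.
Test candidates g = 2, 3, … against the prime factors q ∈ {2, 23} of φ(47): g is a generator iff g^(46/q) ≢ 1 for every such q.
g = 2: 2^23 ≡ 1 — hits 1, so not a primitive root.
g = 3: 3^23 ≡ 1 — hits 1, so not a primitive root.
g = 4: 4^23 ≡ 1 — hits 1, so not a primitive root.
g = 5: 5^23 ≡ 46; 5^2 ≡ 25 — none is 1, so 5 is a primitive root.
So 5 is the smallest generator of (Z/47Z)^×.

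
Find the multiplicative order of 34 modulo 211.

21

ord(34) | φ(211) = 211 − 1 = 210 = 2 · 3 · 5 · 7.
Divisors of 210: 1, 2, 3, 5, 6, 7, 10, 14, 15, 21, 30, 35, 42, 70, 105, 210.
Compute 34^d (mod 211) for the divisors d until we hit 1:
34^1 ≡ 34
34^2 ≡ 101
34^3 ≡ 58
34^5 ≡ 161
34^6 ≡ 199
34^7 ≡ 14
34^10 ≡ 179
34^14 ≡ 196
34^15 ≡ 123
34^21 ≡ 1
Hence ord(34) = 21.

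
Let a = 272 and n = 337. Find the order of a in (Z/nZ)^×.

The order of 272 must divide φ(337) = 337 − 1 = 336 = 2^4 · 3 · 7.
Divisors of 336: 1, 2, 3, 4, 6, 7, 8, 12, 14, 16, 21, 24, 28, 42, 48, 56, 84, 112, 168, 336.
Compute 272^d (mod 337) for the divisors d until we hit 1:
272^1 ≡ 272
272^2 ≡ 181
272^3 ≡ 30
272^4 ≡ 72
272^6 ≡ 226
272^7 ≡ 138
272^8 ≡ 129
272^12 ≡ 189
272^14 ≡ 172
272^16 ≡ 128
272^21 ≡ 146
272^24 ≡ 336
272^28 ≡ 265
272^42 ≡ 85
272^48 ≡ 1
Therefore the multiplicative order of 272 modulo 337 is 48.

48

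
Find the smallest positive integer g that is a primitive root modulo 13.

2

φ(13) = 13 − 1 = 12 = 2^2 · 3.
Test candidates g = 2, 3, … against the prime factors q ∈ {2, 3} of φ(13): g is a generator iff g^(12/q) ≢ 1 for every such q.
g = 2: 2^6 ≡ 12; 2^4 ≡ 3 — none is 1, so 2 is a primitive root.
So 2 is the smallest generator of (Z/13Z)^×.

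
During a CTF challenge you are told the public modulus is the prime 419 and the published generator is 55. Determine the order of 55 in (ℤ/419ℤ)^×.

Since 55 ∈ (Z/419Z)^×, its order divides φ(419) = 419 − 1 = 418 = 2 · 11 · 19.
Divisors of 418: 1, 2, 11, 19, 22, 38, 209, 418.
Test each divisor d:
55^1 ≡ 55 (mod 419)
55^2 ≡ 92 (mod 419)
55^11 ≡ 370 (mod 419)
55^19 ≡ 350 (mod 419)
55^22 ≡ 306 (mod 419)
55^38 ≡ 152 (mod 419)
55^209 ≡ 418 (mod 419)
55^418 ≡ 1 (mod 419) ✓
Hence ord(55) = 418.

418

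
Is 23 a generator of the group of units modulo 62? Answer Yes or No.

No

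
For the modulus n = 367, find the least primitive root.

6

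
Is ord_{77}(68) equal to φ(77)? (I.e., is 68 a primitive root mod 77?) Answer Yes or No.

No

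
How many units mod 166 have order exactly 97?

φ(166) = φ(2)·φ(83) = 1·82 = 82 = 2 · 41.
In a cyclic group of order 82, there are φ(d) elements of order d for each divisor d of 82, and zero for non-divisors.
Since 97 ∤ 82, the count is 0.

0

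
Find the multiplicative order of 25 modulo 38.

Since 25 ∈ (Z/38Z)^×, its order divides φ(38) = φ(2)·φ(19) = 1·18 = 18 = 2 · 3^2.
Divisors of 18: 1, 2, 3, 6, 9, 18.
Compute 25^d (mod 38) for the divisors d until we hit 1:
25^1 ≡ 25 (mod 38)
25^2 ≡ 17 (mod 38)
25^3 ≡ 7 (mod 38)
25^6 ≡ 11 (mod 38)
25^9 ≡ 1 (mod 38) ✓
Therefore the multiplicative order of 25 modulo 38 is 9.

9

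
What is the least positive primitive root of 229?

6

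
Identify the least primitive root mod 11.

φ(11) = 11 − 1 = 10 = 2 · 5.
g is a primitive root iff g^(10/q) ≢ 1 (mod 11) for each prime q ∈ {2, 5}.
g = 2: 2^5 ≡ 10; 2^2 ≡ 4 — none is 1, so 2 is a primitive root.
So 2 is the smallest generator of (Z/11Z)^×.

2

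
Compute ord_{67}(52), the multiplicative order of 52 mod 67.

22

ord(52) | φ(67) = 67 − 1 = 66 = 2 · 3 · 11.
Divisors of 66: 1, 2, 3, 6, 11, 22, 33, 66.
Compute 52^d (mod 67) for the divisors d until we hit 1:
52^1 ≡ 52 (mod 67)
52^2 ≡ 24 (mod 67)
52^3 ≡ 42 (mod 67)
52^6 ≡ 22 (mod 67)
52^11 ≡ 66 (mod 67)
52^22 ≡ 1 (mod 67) ✓
So ord_67(52) = 22.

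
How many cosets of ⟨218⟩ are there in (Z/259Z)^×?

24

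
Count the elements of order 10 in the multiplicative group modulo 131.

4

φ(131) = 131 − 1 = 130 = 2 · 5 · 13.
(Z/131Z)^× is cyclic (|G| = 130); a cyclic group of order m has exactly φ(d) elements of each order d | m, and none otherwise.
10 = 2 · 5 divides 130, and φ(10) = 4.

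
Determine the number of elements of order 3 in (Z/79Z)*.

2

φ(79) = 79 − 1 = 78 = 2 · 3 · 13.
(Z/79Z)^× is cyclic (|G| = 78); a cyclic group of order m has exactly φ(d) elements of each order d | m, and none otherwise.
3 | 78, and φ(3) = 3 − 1 = 2.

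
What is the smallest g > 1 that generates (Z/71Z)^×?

7

φ(71) = 71 − 1 = 70 = 2 · 5 · 7.
g is a primitive root iff g^(70/q) ≢ 1 (mod 71) for each prime q ∈ {2, 5, 7}.
g = 2: 2^35 ≡ 1 — hits 1, so not a primitive root.
g = 3: 3^35 ≡ 1 — hits 1, so not a primitive root.
g = 4: 4^35 ≡ 1 — hits 1, so not a primitive root.
g = 5: 5^35 ≡ 1 — hits 1, so not a primitive root.
g = 6: 6^35 ≡ 1 — hits 1, so not a primitive root.
g = 7: 7^35 ≡ 70; 7^14 ≡ 54; 7^10 ≡ 45 — none is 1, so 7 is a primitive root.
So 7 is the smallest generator of (Z/71Z)^×.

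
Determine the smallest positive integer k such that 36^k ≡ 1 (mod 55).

Since 36 ∈ (Z/55Z)^×, its order divides φ(55) = φ(5·11) = (5−1)·(11−1) = 4·10 = 40 = 2^3 · 5.
Divisors of 40: 1, 2, 4, 5, 8, 10, 20, 40.
Compute 36^d (mod 55) for the divisors d until we hit 1:
36^1 ≡ 36 (mod 55)
36^2 ≡ 31 (mod 55)
36^4 ≡ 26 (mod 55)
36^5 ≡ 1 (mod 55) ✓
So ord_55(36) = 5.

5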